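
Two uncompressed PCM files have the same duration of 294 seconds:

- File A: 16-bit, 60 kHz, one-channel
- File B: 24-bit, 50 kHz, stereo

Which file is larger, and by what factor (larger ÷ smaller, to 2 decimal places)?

File B, by a factor of 2.50

File A: 60,000 × 2 × 1 = 120,000 bytes/s.
File B: 50,000 × 3 × 2 = 300,000 bytes/s.
File B is larger; ratio = 88,200,000 / 35,280,000 = 2.50.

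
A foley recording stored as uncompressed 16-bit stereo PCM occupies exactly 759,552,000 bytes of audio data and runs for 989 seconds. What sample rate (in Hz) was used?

Bytes = sample_rate × seconds × bytes_per_sample × channels.
sample_rate = 759,552,000 / (989 × 2 × 2) = 759,552,000 / 3,956 = 192,000 Hz.

192,000 Hz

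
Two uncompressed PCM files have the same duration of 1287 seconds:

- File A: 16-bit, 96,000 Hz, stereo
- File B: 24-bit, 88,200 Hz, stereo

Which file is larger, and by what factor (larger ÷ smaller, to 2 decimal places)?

File A: 96,000 × 2 × 2 = 384,000 bytes/s.
File B: 88,200 × 3 × 2 = 529,200 bytes/s.
File B is larger; ratio = 681,080,400 / 494,208,000 = 1.38.

File B, by a factor of 1.38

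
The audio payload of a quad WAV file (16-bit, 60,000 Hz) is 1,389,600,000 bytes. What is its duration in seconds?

2,895 seconds

Byte rate = 60,000 × 2 × 4 = 480,000 bytes/s.
Duration = 1,389,600,000 / 480,000 = 2,895 s.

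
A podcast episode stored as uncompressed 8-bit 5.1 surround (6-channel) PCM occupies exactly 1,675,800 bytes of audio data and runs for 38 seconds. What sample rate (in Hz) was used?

7,350 Hz

Bytes = sample_rate × seconds × bytes_per_sample × channels.
sample_rate = 1,675,800 / (38 × 1 × 6) = 1,675,800 / 228 = 7,350 Hz.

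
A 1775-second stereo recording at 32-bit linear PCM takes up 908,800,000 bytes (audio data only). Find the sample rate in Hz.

Bytes = sample_rate × seconds × bytes_per_sample × channels.
sample_rate = 908,800,000 / (1,775 × 4 × 2) = 908,800,000 / 14,200 = 64,000 Hz.

64,000 Hz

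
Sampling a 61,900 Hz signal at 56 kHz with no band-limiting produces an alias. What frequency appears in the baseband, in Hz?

Nyquist = 56,000/2 = 28,000 Hz; 61,900 Hz exceeds it.
Alias = |61,900 − 1×56,000| = |61,900 − 56,000| = 5,900 Hz.

5,900 Hz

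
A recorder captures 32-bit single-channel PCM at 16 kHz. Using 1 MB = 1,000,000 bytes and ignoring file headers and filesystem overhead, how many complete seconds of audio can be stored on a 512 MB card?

Uncompressed byte rate = 16,000 × 4 × 1 = 64,000 bytes/s.
Capacity = 512 × 1,000,000 = 512,000,000 bytes.
512,000,000 / 64,000 ≈ 8000 s → 8,000 seconds.

8,000 seconds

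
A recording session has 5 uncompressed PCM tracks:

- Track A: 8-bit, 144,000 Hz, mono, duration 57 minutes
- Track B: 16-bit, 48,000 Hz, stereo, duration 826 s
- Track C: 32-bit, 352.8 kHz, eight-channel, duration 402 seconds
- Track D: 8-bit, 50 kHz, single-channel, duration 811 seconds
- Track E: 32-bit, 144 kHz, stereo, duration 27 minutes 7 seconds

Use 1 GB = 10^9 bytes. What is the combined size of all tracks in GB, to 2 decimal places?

7.10 GB

Track A: 57 minutes = 3,420 s; 144,000 × 3,420 × 1 × 1 = 492,480,000 bytes.
Track B: 48,000 × 826 × 2 × 2 = 158,592,000 bytes.
Track C: 352,800 × 402 × 4 × 8 = 4,538,419,200 bytes.
Track D: 50,000 × 811 × 1 × 1 = 40,550,000 bytes.
Track E: 27 minutes 7 seconds = 1,627 s; 144,000 × 1,627 × 4 × 2 = 1,874,304,000 bytes.
Total = 7,104,345,200 bytes = 7.10 GB.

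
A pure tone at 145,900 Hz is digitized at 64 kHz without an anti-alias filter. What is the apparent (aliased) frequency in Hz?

17,900 Hz

Nyquist = 64,000/2 = 32,000 Hz; 145,900 Hz exceeds it.
Alias = |145,900 − 2×64,000| = |145,900 − 128,000| = 17,900 Hz.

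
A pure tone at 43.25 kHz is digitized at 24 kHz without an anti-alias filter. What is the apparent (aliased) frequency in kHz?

Nyquist = 24,000/2 = 12,000 Hz; 43,250 Hz exceeds it.
Alias = |43,250 − 2×24,000| = |43,250 − 48,000| = 4,750 Hz = 4.75 kHz.

4.75 kHz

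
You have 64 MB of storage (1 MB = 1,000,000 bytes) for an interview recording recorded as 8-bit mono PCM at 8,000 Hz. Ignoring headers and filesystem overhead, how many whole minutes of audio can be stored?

Uncompressed byte rate = 8,000 × 1 × 1 = 8,000 bytes/s.
Capacity = 64 × 1,000,000 = 64,000,000 bytes.
64,000,000 / 8,000 ≈ 8000 s → 133 minutes.

133 minutes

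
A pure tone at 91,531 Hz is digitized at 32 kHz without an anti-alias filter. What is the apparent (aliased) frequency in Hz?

4,469 Hz

Nyquist = 32,000/2 = 16,000 Hz; 91,531 Hz exceeds it.
Alias = |91,531 − 3×32,000| = |91,531 − 96,000| = 4,469 Hz.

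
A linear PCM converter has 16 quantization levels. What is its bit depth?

log2(16) = 4.

4 bits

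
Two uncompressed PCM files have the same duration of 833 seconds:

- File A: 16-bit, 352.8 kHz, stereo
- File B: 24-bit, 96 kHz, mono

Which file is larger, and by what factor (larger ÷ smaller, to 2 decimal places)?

File A: 352,800 × 2 × 2 = 1,411,200 bytes/s.
File B: 96,000 × 3 × 1 = 288,000 bytes/s.
File A is larger; ratio = 1,175,529,600 / 239,904,000 = 4.90.

File A, by a factor of 4.90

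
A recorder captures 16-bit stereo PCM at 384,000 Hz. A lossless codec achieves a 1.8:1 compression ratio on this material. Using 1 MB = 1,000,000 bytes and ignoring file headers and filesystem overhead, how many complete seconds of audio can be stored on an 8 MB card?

Uncompressed byte rate = 384,000 × 2 × 2 = 1,536,000 bytes/s.
After 1.8:1 compression, effective rate ≈ 853333.33 bytes/s.
Capacity = 8 × 1,000,000 = 8,000,000 bytes.
8,000,000 / effective rate ≈ 9.38 s → 9 seconds.

9 seconds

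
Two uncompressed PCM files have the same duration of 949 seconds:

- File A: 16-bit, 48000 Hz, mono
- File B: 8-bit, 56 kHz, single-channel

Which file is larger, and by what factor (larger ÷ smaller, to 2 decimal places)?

File A: 48,000 × 2 × 1 = 96,000 bytes/s.
File B: 56,000 × 1 × 1 = 56,000 bytes/s.
File A is larger; ratio = 91,104,000 / 53,144,000 = 1.71.

File A, by a factor of 1.71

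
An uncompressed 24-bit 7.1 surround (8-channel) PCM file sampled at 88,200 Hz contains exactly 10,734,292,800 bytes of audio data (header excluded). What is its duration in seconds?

Byte rate = 88,200 × 3 × 8 = 2,116,800 bytes/s.
Duration = 10,734,292,800 / 2,116,800 = 5,071 s.

5,071 seconds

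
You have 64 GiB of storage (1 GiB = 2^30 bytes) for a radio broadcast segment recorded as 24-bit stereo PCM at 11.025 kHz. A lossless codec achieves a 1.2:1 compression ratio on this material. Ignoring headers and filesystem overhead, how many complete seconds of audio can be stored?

Uncompressed byte rate = 11,025 × 3 × 2 = 66,150 bytes/s.
After 1.2:1 compression, effective rate ≈ 55125 bytes/s.
Capacity = 64 × 1,073,741,824 = 68,719,476,736 bytes.
68,719,476,736 / effective rate ≈ 1246611.82 s → 1,246,611 seconds.

1,246,611 seconds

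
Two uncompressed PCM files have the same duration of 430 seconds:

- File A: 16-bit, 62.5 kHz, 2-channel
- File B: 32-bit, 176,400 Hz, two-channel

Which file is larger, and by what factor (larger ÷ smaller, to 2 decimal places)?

File A: 62,500 × 2 × 2 = 250,000 bytes/s.
File B: 176,400 × 4 × 2 = 1,411,200 bytes/s.
File B is larger; ratio = 606,816,000 / 107,500,000 = 5.64.

File B, by a factor of 5.64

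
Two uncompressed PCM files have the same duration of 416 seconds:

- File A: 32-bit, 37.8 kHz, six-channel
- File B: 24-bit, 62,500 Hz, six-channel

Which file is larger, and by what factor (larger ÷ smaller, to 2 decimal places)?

File A: 37,800 × 4 × 6 = 907,200 bytes/s.
File B: 62,500 × 3 × 6 = 1,125,000 bytes/s.
File B is larger; ratio = 468,000,000 / 377,395,200 = 1.24.

File B, by a factor of 1.24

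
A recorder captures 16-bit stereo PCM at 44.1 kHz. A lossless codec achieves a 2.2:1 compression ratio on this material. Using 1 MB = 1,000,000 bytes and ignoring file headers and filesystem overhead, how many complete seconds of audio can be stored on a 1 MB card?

Uncompressed byte rate = 44,100 × 2 × 2 = 176,400 bytes/s.
After 2.2:1 compression, effective rate ≈ 80181.82 bytes/s.
Capacity = 1 × 1,000,000 = 1,000,000 bytes.
1,000,000 / effective rate ≈ 12.47 s → 12 seconds.

12 seconds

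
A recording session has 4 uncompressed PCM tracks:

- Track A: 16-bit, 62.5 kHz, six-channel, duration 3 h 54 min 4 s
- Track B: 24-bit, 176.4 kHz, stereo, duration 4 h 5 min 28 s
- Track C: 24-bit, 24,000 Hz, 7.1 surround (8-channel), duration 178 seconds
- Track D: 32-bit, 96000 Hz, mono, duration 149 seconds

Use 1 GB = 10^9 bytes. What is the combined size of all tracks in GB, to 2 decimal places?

Track A: 3 h 54 min 4 s = 14,044 s; 62,500 × 14,044 × 2 × 6 = 10,533,000,000 bytes.
Track B: 4 h 5 min 28 s = 14,728 s; 176,400 × 14,728 × 3 × 2 = 15,588,115,200 bytes.
Track C: 24,000 × 178 × 3 × 8 = 102,528,000 bytes.
Track D: 96,000 × 149 × 4 × 1 = 57,216,000 bytes.
Total = 26,280,859,200 bytes = 26.28 GB.

26.28 GB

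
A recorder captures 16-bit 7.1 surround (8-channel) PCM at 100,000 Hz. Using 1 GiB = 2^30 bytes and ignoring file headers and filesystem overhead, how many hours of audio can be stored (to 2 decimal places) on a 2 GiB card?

0.37 hours

Uncompressed byte rate = 100,000 × 2 × 8 = 1,600,000 bytes/s.
Capacity = 2 × 1,073,741,824 = 2,147,483,648 bytes.
2,147,483,648 / 1,600,000 ≈ 1342.18 s → 0.37 hours.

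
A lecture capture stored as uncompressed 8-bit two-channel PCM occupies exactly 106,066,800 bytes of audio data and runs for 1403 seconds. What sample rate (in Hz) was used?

Bytes = sample_rate × seconds × bytes_per_sample × channels.
sample_rate = 106,066,800 / (1,403 × 1 × 2) = 106,066,800 / 2,806 = 37,800 Hz.

37,800 Hz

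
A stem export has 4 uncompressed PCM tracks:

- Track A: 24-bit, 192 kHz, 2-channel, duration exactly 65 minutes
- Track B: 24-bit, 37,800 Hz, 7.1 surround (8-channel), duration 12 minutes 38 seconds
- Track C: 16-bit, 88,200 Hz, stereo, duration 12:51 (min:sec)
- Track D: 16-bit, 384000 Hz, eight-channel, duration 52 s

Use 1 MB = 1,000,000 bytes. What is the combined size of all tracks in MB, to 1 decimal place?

5772.0 MB

Track A: exactly 65 minutes = 3,900 s; 192,000 × 3,900 × 3 × 2 = 4,492,800,000 bytes.
Track B: 12 minutes 38 seconds = 758 s; 37,800 × 758 × 3 × 8 = 687,657,600 bytes.
Track C: 12:51 (min:sec) = 771 s; 88,200 × 771 × 2 × 2 = 272,008,800 bytes.
Track D: 384,000 × 52 × 2 × 8 = 319,488,000 bytes.
Total = 5,771,954,400 bytes = 5772.0 MB.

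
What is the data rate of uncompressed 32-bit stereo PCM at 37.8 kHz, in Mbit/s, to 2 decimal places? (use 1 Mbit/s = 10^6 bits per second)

Bit rate = 37,800 × 32 × 2 = 2,419,200 bits/s.
= 2.42 Mbit/s.

2.42 Mbit/s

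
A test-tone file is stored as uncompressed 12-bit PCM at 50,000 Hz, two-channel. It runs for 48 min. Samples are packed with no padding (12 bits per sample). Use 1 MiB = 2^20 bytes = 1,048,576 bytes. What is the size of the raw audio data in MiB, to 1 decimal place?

Duration = 48 min = 2,880 s.
Bits = 50,000 × 2,880 × 12 × 2 = 3,456,000,000 bits = 432,000,000 bytes.
432,000,000 / 1,048,576 = 412.0 MiB.

412.0 MiB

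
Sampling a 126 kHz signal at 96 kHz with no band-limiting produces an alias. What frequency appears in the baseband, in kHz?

Nyquist = 96,000/2 = 48,000 Hz; 126,000 Hz exceeds it.
Alias = |126,000 − 1×96,000| = |126,000 − 96,000| = 30,000 Hz = 30 kHz.

30 kHz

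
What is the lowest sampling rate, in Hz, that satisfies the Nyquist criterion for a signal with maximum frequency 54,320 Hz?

108,640 Hz

Minimum sample rate = 2 × 54,320 Hz = 108,640 Hz.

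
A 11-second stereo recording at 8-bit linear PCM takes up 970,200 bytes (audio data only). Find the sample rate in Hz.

44,100 Hz

Bytes = sample_rate × seconds × bytes_per_sample × channels.
sample_rate = 970,200 / (11 × 1 × 2) = 970,200 / 22 = 44,100 Hz.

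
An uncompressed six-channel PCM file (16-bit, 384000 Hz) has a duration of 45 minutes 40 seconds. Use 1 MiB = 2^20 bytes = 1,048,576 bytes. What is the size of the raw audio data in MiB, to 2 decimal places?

Duration = 45 minutes 40 seconds = 2,740 s.
Bytes = 384,000 samples/s × 2,740 s × 2 bytes/sample × 6 ch = 12,625,920,000 bytes.
12,625,920,000 / 1,048,576 = 12041.02 MiB.

12041.02 MiB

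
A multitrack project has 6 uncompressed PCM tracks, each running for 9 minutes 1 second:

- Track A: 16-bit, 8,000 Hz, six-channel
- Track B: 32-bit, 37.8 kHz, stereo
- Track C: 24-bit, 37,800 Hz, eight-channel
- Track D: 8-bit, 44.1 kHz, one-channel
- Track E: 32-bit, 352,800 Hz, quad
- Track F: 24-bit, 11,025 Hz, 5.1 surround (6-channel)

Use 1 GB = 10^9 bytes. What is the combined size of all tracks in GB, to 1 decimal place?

3.9 GB

9 minutes 1 second = 541 s.
Track A: 8,000 × 541 × 2 × 6 = 51,936,000 bytes.
Track B: 37,800 × 541 × 4 × 2 = 163,598,400 bytes.
Track C: 37,800 × 541 × 3 × 8 = 490,795,200 bytes.
Track D: 44,100 × 541 × 1 × 1 = 23,858,100 bytes.
Track E: 352,800 × 541 × 4 × 4 = 3,053,836,800 bytes.
Track F: 11,025 × 541 × 3 × 6 = 107,361,450 bytes.
Total = 3,891,385,950 bytes = 3.9 GB.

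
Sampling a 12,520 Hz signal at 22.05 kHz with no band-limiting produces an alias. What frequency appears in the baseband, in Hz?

9,530 Hz

Nyquist = 22,050/2 = 11,025 Hz; 12,520 Hz exceeds it.
Alias = |12,520 − 1×22,050| = |12,520 − 22,050| = 9,530 Hz.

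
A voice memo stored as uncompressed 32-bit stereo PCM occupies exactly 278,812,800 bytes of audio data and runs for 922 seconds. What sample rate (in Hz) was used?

Bytes = sample_rate × seconds × bytes_per_sample × channels.
sample_rate = 278,812,800 / (922 × 4 × 2) = 278,812,800 / 7,376 = 37,800 Hz.

37,800 Hz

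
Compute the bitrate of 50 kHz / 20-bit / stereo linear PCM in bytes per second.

250,000 bytes/s

Bit rate = 50,000 × 20 × 2 = 2,000,000 bits/s.
2,000,000 / 8 = 250,000 bytes/s.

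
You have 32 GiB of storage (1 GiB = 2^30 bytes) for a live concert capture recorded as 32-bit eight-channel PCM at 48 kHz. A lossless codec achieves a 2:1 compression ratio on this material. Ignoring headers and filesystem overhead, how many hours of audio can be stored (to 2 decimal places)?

Uncompressed byte rate = 48,000 × 4 × 8 = 1,536,000 bytes/s.
After 2:1 compression, effective rate ≈ 768000 bytes/s.
Capacity = 32 × 1,073,741,824 = 34,359,738,368 bytes.
34,359,738,368 / effective rate ≈ 44739.24 s → 12.43 hours.

12.43 hours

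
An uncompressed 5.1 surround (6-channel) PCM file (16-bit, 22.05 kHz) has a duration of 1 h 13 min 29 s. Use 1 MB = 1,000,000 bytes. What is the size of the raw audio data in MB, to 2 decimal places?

Duration = 1 h 13 min 29 s = 4,409 s.
Bytes = 22,050 samples/s × 4,409 s × 2 bytes/sample × 6 ch = 1,166,621,400 bytes.
1,166,621,400 / 1,000,000 = 1166.62 MB.

1166.62 MB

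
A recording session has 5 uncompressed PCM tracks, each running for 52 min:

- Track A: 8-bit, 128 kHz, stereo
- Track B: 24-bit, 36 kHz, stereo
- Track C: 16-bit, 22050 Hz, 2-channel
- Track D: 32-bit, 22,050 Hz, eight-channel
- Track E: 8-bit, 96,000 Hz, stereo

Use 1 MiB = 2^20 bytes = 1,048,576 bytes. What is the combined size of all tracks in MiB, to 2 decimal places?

52 min = 3,120 s.
Track A: 128,000 × 3,120 × 1 × 2 = 798,720,000 bytes.
Track B: 36,000 × 3,120 × 3 × 2 = 673,920,000 bytes.
Track C: 22,050 × 3,120 × 2 × 2 = 275,184,000 bytes.
Track D: 22,050 × 3,120 × 4 × 8 = 2,201,472,000 bytes.
Track E: 96,000 × 3,120 × 1 × 2 = 599,040,000 bytes.
Total = 4,548,336,000 bytes = 4337.63 MiB.

4337.63 MiB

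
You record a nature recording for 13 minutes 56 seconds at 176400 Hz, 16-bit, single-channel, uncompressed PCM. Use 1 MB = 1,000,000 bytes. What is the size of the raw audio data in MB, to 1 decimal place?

Duration = 13 minutes 56 seconds = 836 s.
Bytes = 176,400 samples/s × 836 s × 2 bytes/sample × 1 ch = 294,940,800 bytes.
294,940,800 / 1,000,000 = 294.9 MB.

294.9 MB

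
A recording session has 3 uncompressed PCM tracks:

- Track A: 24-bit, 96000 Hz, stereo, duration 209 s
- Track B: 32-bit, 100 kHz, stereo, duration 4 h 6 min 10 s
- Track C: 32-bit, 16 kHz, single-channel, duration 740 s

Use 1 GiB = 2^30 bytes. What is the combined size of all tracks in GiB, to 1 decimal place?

Track A: 96,000 × 209 × 3 × 2 = 120,384,000 bytes.
Track B: 4 h 6 min 10 s = 14,770 s; 100,000 × 14,770 × 4 × 2 = 11,816,000,000 bytes.
Track C: 16,000 × 740 × 4 × 1 = 47,360,000 bytes.
Total = 11,983,744,000 bytes = 11.2 GiB.

11.2 GiB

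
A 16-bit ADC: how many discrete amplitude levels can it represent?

2^16 = 65,536.

65,536 levels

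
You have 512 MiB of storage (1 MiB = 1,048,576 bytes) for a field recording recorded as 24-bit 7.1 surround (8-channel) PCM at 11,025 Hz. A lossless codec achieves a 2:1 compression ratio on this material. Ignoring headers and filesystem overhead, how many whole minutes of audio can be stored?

67 minutes

Uncompressed byte rate = 11,025 × 3 × 8 = 264,600 bytes/s.
After 2:1 compression, effective rate ≈ 132300 bytes/s.
Capacity = 512 × 1,048,576 = 536,870,912 bytes.
536,870,912 / effective rate ≈ 4057.98 s → 67 minutes.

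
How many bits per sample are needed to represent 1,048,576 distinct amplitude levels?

20 bits

log2(1,048,576) = 20.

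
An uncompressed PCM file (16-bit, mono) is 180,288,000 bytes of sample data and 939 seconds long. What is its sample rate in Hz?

96,000 Hz

Bytes = sample_rate × seconds × bytes_per_sample × channels.
sample_rate = 180,288,000 / (939 × 2 × 1) = 180,288,000 / 1,878 = 96,000 Hz.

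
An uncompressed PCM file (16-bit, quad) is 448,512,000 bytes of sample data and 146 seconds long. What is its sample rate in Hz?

Bytes = sample_rate × seconds × bytes_per_sample × channels.
sample_rate = 448,512,000 / (146 × 2 × 4) = 448,512,000 / 1,168 = 384,000 Hz.

384,000 Hz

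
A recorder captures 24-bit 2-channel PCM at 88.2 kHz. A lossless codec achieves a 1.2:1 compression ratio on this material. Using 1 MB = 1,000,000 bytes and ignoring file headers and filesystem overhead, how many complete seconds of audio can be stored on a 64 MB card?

145 seconds

Uncompressed byte rate = 88,200 × 3 × 2 = 529,200 bytes/s.
After 1.2:1 compression, effective rate ≈ 441000 bytes/s.
Capacity = 64 × 1,000,000 = 64,000,000 bytes.
64,000,000 / effective rate ≈ 145.12 s → 145 seconds.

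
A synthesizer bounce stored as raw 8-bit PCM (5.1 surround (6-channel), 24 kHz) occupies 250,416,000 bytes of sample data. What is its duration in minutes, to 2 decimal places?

Byte rate = 24,000 × 1 × 6 = 144,000 bytes/s.
Duration = 250,416,000 / 144,000 = 1,739 s.
1,739 s / 60 = 28.98 minutes.

28.98 minutes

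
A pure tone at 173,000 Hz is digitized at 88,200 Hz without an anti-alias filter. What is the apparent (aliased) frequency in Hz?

Nyquist = 88,200/2 = 44,100 Hz; 173,000 Hz exceeds it.
Alias = |173,000 − 2×88,200| = |173,000 − 176,400| = 3,400 Hz.

3,400 Hz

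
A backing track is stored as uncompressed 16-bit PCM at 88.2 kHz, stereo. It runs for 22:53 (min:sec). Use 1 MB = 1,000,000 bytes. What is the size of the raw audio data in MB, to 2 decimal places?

484.39 MB

Duration = 22:53 (min:sec) = 1,373 s.
Bytes = 88,200 samples/s × 1,373 s × 2 bytes/sample × 2 ch = 484,394,400 bytes.
484,394,400 / 1,000,000 = 484.39 MB.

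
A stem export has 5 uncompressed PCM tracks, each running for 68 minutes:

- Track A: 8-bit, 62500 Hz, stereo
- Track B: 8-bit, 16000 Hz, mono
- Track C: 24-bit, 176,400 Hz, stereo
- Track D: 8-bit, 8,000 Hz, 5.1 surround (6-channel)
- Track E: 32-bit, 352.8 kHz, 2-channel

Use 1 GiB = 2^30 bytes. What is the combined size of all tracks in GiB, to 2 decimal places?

15.46 GiB

68 minutes = 4,080 s.
Track A: 62,500 × 4,080 × 1 × 2 = 510,000,000 bytes.
Track B: 16,000 × 4,080 × 1 × 1 = 65,280,000 bytes.
Track C: 176,400 × 4,080 × 3 × 2 = 4,318,272,000 bytes.
Track D: 8,000 × 4,080 × 1 × 6 = 195,840,000 bytes.
Track E: 352,800 × 4,080 × 4 × 2 = 11,515,392,000 bytes.
Total = 16,604,784,000 bytes = 15.46 GiB.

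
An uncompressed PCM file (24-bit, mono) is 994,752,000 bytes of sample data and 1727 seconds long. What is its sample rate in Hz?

Bytes = sample_rate × seconds × bytes_per_sample × channels.
sample_rate = 994,752,000 / (1,727 × 3 × 1) = 994,752,000 / 5,181 = 192,000 Hz.

192,000 Hz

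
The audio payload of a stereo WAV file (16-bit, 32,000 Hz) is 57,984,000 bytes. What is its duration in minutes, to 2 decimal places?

Byte rate = 32,000 × 2 × 2 = 128,000 bytes/s.
Duration = 57,984,000 / 128,000 = 453 s.
453 s / 60 = 7.55 minutes.

7.55 minutes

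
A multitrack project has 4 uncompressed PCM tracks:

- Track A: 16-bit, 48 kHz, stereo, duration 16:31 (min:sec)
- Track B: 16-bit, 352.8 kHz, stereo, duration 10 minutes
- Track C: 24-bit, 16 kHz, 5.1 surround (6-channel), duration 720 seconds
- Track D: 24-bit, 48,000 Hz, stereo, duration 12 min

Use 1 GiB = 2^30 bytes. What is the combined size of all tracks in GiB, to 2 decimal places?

Track A: 16:31 (min:sec) = 991 s; 48,000 × 991 × 2 × 2 = 190,272,000 bytes.
Track B: 10 minutes = 600 s; 352,800 × 600 × 2 × 2 = 846,720,000 bytes.
Track C: 16,000 × 720 × 3 × 6 = 207,360,000 bytes.
Track D: 12 min = 720 s; 48,000 × 720 × 3 × 2 = 207,360,000 bytes.
Total = 1,451,712,000 bytes = 1.35 GiB.

1.35 GiB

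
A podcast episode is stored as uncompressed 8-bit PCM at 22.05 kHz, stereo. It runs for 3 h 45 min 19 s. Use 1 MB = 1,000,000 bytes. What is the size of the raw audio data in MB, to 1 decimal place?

596.2 MB

Duration = 3 h 45 min 19 s = 13,519 s.
Bytes = 22,050 samples/s × 13,519 s × 1 bytes/sample × 2 ch = 596,187,900 bytes.
596,187,900 / 1,000,000 = 596.2 MB.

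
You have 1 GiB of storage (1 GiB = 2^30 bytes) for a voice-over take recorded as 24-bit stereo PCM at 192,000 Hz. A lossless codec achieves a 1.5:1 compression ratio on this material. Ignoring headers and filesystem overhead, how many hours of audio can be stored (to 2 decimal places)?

Uncompressed byte rate = 192,000 × 3 × 2 = 1,152,000 bytes/s.
After 1.5:1 compression, effective rate ≈ 768000 bytes/s.
Capacity = 1 × 1,073,741,824 = 1,073,741,824 bytes.
1,073,741,824 / effective rate ≈ 1398.1 s → 0.39 hours.

0.39 hours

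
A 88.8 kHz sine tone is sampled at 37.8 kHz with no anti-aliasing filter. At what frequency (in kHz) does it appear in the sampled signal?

13.2 kHz

Nyquist = 37,800/2 = 18,900 Hz; 88,800 Hz exceeds it.
Alias = |88,800 − 2×37,800| = |88,800 − 75,600| = 13,200 Hz = 13.2 kHz.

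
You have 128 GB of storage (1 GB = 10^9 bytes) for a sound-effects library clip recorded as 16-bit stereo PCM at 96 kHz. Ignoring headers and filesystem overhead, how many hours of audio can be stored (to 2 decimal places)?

Uncompressed byte rate = 96,000 × 2 × 2 = 384,000 bytes/s.
Capacity = 128 × 1,000,000,000 = 128,000,000,000 bytes.
128,000,000,000 / 384,000 ≈ 333333.33 s → 92.59 hours.

92.59 hours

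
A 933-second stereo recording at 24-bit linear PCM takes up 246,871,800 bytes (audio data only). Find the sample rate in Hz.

44,100 Hz

Bytes = sample_rate × seconds × bytes_per_sample × channels.
sample_rate = 246,871,800 / (933 × 3 × 2) = 246,871,800 / 5,598 = 44,100 Hz.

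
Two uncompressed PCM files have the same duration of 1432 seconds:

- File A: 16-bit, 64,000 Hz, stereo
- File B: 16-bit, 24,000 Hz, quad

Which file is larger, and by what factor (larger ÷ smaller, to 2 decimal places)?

File A: 64,000 × 2 × 2 = 256,000 bytes/s.
File B: 24,000 × 2 × 4 = 192,000 bytes/s.
File A is larger; ratio = 366,592,000 / 274,944,000 = 1.33.

File A, by a factor of 1.33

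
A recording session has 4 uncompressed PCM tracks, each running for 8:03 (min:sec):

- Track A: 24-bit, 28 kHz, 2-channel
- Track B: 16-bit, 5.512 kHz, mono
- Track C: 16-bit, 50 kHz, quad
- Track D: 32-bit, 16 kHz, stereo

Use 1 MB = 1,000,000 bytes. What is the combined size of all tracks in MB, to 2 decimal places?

341.49 MB

8:03 (min:sec) = 483 s.
Track A: 28,000 × 483 × 3 × 2 = 81,144,000 bytes.
Track B: 5,512 × 483 × 2 × 1 = 5,324,592 bytes.
Track C: 50,000 × 483 × 2 × 4 = 193,200,000 bytes.
Track D: 16,000 × 483 × 4 × 2 = 61,824,000 bytes.
Total = 341,492,592 bytes = 341.49 MB.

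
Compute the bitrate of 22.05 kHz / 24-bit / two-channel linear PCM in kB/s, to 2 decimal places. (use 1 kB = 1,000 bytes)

132.30 kB/s

Bit rate = 22,050 × 24 × 2 = 1,058,400 bits/s.
1,058,400 / 8 = 132,300 B/s = 132.30 kB/s.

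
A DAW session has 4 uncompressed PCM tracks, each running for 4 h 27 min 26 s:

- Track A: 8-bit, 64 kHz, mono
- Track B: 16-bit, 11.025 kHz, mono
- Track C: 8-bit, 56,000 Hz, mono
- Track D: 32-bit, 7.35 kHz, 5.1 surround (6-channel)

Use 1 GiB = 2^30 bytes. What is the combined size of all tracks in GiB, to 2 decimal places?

4 h 27 min 26 s = 16,046 s.
Track A: 64,000 × 16,046 × 1 × 1 = 1,026,944,000 bytes.
Track B: 11,025 × 16,046 × 2 × 1 = 353,814,300 bytes.
Track C: 56,000 × 16,046 × 1 × 1 = 898,576,000 bytes.
Track D: 7,350 × 16,046 × 4 × 6 = 2,830,514,400 bytes.
Total = 5,109,848,700 bytes = 4.76 GiB.

4.76 GiB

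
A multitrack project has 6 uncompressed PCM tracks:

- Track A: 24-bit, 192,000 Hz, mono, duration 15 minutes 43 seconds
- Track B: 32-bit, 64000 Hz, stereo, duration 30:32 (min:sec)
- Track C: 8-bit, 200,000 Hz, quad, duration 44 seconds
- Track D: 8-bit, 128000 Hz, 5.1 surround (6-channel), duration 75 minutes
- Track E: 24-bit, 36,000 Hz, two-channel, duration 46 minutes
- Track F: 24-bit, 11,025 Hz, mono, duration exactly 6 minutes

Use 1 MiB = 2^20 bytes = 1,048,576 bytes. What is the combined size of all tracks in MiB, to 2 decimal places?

5321.90 MiB

Track A: 15 minutes 43 seconds = 943 s; 192,000 × 943 × 3 × 1 = 543,168,000 bytes.
Track B: 30:32 (min:sec) = 1,832 s; 64,000 × 1,832 × 4 × 2 = 937,984,000 bytes.
Track C: 200,000 × 44 × 1 × 4 = 35,200,000 bytes.
Track D: 75 minutes = 4,500 s; 128,000 × 4,500 × 1 × 6 = 3,456,000,000 bytes.
Track E: 46 minutes = 2,760 s; 36,000 × 2,760 × 3 × 2 = 596,160,000 bytes.
Track F: exactly 6 minutes = 360 s; 11,025 × 360 × 3 × 1 = 11,907,000 bytes.
Total = 5,580,419,000 bytes = 5321.90 MiB.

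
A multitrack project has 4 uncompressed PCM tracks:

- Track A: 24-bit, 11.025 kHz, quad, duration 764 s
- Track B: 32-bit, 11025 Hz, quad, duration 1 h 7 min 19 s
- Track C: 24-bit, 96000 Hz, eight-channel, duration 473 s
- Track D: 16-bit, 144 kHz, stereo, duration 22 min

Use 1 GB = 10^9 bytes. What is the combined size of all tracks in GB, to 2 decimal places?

2.66 GB

Track A: 11,025 × 764 × 3 × 4 = 101,077,200 bytes.
Track B: 1 h 7 min 19 s = 4,039 s; 11,025 × 4,039 × 4 × 4 = 712,479,600 bytes.
Track C: 96,000 × 473 × 3 × 8 = 1,089,792,000 bytes.
Track D: 22 min = 1,320 s; 144,000 × 1,320 × 2 × 2 = 760,320,000 bytes.
Total = 2,663,668,800 bytes = 2.66 GB.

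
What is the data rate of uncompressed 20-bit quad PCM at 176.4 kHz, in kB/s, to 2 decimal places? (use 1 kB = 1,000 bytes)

Bit rate = 176,400 × 20 × 4 = 14,112,000 bits/s.
14,112,000 / 8 = 1,764,000 B/s = 1764.00 kB/s.

1764.00 kB/s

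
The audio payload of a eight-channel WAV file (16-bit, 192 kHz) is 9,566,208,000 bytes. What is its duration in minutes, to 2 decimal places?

51.90 minutes

Byte rate = 192,000 × 2 × 8 = 3,072,000 bytes/s.
Duration = 9,566,208,000 / 3,072,000 = 3,114 s.
3,114 s / 60 = 51.90 minutes.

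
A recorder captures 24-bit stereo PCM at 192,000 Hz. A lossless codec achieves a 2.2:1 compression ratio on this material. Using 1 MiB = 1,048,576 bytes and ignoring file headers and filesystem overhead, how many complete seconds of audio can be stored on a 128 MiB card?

Uncompressed byte rate = 192,000 × 3 × 2 = 1,152,000 bytes/s.
After 2.2:1 compression, effective rate ≈ 523636.36 bytes/s.
Capacity = 128 × 1,048,576 = 134,217,728 bytes.
134,217,728 / effective rate ≈ 256.32 s → 256 seconds.

256 seconds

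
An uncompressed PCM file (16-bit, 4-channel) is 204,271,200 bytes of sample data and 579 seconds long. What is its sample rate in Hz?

Bytes = sample_rate × seconds × bytes_per_sample × channels.
sample_rate = 204,271,200 / (579 × 2 × 4) = 204,271,200 / 4,632 = 44,100 Hz.

44,100 Hz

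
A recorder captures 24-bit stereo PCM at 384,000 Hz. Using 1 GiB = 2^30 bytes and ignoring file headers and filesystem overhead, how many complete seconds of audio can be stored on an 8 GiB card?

Uncompressed byte rate = 384,000 × 3 × 2 = 2,304,000 bytes/s.
Capacity = 8 × 1,073,741,824 = 8,589,934,592 bytes.
8,589,934,592 / 2,304,000 ≈ 3728.27 s → 3,728 seconds.

3,728 seconds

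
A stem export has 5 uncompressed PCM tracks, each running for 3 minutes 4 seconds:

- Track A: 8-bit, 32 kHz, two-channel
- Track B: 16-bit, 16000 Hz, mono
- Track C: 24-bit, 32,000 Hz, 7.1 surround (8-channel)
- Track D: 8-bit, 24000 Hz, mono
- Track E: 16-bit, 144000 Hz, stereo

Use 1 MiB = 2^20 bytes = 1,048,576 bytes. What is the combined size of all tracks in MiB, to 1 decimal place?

256.9 MiB

3 minutes 4 seconds = 184 s.
Track A: 32,000 × 184 × 1 × 2 = 11,776,000 bytes.
Track B: 16,000 × 184 × 2 × 1 = 5,888,000 bytes.
Track C: 32,000 × 184 × 3 × 8 = 141,312,000 bytes.
Track D: 24,000 × 184 × 1 × 1 = 4,416,000 bytes.
Track E: 144,000 × 184 × 2 × 2 = 105,984,000 bytes.
Total = 269,376,000 bytes = 256.9 MiB.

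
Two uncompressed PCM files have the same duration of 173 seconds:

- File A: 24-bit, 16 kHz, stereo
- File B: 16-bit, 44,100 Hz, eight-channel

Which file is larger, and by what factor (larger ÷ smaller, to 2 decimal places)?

File B, by a factor of 7.35

File A: 16,000 × 3 × 2 = 96,000 bytes/s.
File B: 44,100 × 2 × 8 = 705,600 bytes/s.
File B is larger; ratio = 122,068,800 / 16,608,000 = 7.35.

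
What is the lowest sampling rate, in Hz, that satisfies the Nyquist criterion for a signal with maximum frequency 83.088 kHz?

Minimum sample rate = 2 × 83,088 Hz = 166,176 Hz.

166,176 Hz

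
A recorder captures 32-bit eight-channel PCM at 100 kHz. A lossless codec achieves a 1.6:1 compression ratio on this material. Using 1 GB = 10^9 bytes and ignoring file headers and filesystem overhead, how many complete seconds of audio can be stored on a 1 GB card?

Uncompressed byte rate = 100,000 × 4 × 8 = 3,200,000 bytes/s.
After 1.6:1 compression, effective rate ≈ 2000000 bytes/s.
Capacity = 1 × 1,000,000,000 = 1,000,000,000 bytes.
1,000,000,000 / effective rate ≈ 500 s → 500 seconds.

500 seconds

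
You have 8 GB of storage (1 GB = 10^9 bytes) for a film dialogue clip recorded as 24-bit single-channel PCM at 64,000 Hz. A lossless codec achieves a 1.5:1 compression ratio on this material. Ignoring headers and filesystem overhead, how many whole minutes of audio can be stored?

Uncompressed byte rate = 64,000 × 3 × 1 = 192,000 bytes/s.
After 1.5:1 compression, effective rate ≈ 128000 bytes/s.
Capacity = 8 × 1,000,000,000 = 8,000,000,000 bytes.
8,000,000,000 / effective rate ≈ 62500 s → 1,041 minutes.

1,041 minutes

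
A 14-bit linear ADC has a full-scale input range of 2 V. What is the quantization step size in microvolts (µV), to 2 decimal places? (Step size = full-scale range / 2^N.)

122.07 µV

2 V / 2^14 = 2 / 16,384 V = 122.07 µV.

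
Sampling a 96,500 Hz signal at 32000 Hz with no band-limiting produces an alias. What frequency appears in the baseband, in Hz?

500 Hz

Nyquist = 32,000/2 = 16,000 Hz; 96,500 Hz exceeds it.
Alias = |96,500 − 3×32,000| = |96,500 − 96,000| = 500 Hz.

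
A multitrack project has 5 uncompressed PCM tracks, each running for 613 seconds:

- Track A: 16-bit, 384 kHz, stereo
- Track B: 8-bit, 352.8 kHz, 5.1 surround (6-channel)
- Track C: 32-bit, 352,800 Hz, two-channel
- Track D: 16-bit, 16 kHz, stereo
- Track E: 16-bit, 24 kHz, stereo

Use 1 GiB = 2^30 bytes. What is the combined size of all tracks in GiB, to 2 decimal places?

3.79 GiB

Track A: 384,000 × 613 × 2 × 2 = 941,568,000 bytes.
Track B: 352,800 × 613 × 1 × 6 = 1,297,598,400 bytes.
Track C: 352,800 × 613 × 4 × 2 = 1,730,131,200 bytes.
Track D: 16,000 × 613 × 2 × 2 = 39,232,000 bytes.
Track E: 24,000 × 613 × 2 × 2 = 58,848,000 bytes.
Total = 4,067,377,600 bytes = 3.79 GiB.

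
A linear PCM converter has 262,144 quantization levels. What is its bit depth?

log2(262,144) = 18.

18 bits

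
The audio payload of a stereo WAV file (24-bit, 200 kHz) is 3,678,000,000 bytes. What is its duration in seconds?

3,065 seconds

Byte rate = 200,000 × 3 × 2 = 1,200,000 bytes/s.
Duration = 3,678,000,000 / 1,200,000 = 3,065 s.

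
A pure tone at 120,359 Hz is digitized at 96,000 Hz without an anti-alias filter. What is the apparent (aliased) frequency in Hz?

Nyquist = 96,000/2 = 48,000 Hz; 120,359 Hz exceeds it.
Alias = |120,359 − 1×96,000| = |120,359 − 96,000| = 24,359 Hz.

24,359 Hz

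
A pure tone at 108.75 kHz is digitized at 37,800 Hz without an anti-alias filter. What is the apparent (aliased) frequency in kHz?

4.65 kHz

Nyquist = 37,800/2 = 18,900 Hz; 108,750 Hz exceeds it.
Alias = |108,750 − 3×37,800| = |108,750 − 113,400| = 4,650 Hz = 4.65 kHz.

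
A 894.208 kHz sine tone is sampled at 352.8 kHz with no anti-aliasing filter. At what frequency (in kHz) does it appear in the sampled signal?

164.192 kHz

Nyquist = 352,800/2 = 176,400 Hz; 894,208 Hz exceeds it.
Alias = |894,208 − 3×352,800| = |894,208 − 1,058,400| = 164,192 Hz = 164.192 kHz.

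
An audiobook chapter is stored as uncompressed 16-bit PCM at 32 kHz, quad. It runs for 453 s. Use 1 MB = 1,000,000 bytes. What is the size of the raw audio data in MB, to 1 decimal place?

Bytes = 32,000 samples/s × 453 s × 2 bytes/sample × 4 ch = 115,968,000 bytes.
115,968,000 / 1,000,000 = 116.0 MB.

116.0 MB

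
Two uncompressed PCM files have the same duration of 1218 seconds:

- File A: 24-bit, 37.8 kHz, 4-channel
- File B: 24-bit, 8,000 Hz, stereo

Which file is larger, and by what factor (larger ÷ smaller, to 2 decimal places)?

File A: 37,800 × 3 × 4 = 453,600 bytes/s.
File B: 8,000 × 3 × 2 = 48,000 bytes/s.
File A is larger; ratio = 552,484,800 / 58,464,000 = 9.45.

File A, by a factor of 9.45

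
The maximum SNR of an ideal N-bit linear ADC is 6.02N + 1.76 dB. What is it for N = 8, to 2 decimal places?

6.02 × 8 + 1.76 = 49.92 dB.

49.92 dB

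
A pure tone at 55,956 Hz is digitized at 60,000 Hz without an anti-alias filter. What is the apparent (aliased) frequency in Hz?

4,044 Hz

Nyquist = 60,000/2 = 30,000 Hz; 55,956 Hz exceeds it.
Alias = |55,956 − 1×60,000| = |55,956 − 60,000| = 4,044 Hz.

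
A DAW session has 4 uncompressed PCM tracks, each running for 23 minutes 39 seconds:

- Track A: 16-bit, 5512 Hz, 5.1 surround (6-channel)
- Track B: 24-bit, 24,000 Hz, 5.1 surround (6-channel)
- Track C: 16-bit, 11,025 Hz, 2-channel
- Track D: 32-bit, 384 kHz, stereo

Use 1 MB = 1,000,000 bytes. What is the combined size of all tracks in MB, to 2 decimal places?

23 minutes 39 seconds = 1,419 s.
Track A: 5,512 × 1,419 × 2 × 6 = 93,858,336 bytes.
Track B: 24,000 × 1,419 × 3 × 6 = 613,008,000 bytes.
Track C: 11,025 × 1,419 × 2 × 2 = 62,577,900 bytes.
Track D: 384,000 × 1,419 × 4 × 2 = 4,359,168,000 bytes.
Total = 5,128,612,236 bytes = 5128.61 MB.

5128.61 MB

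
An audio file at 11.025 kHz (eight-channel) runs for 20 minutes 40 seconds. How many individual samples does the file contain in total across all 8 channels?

20 minutes 40 seconds = 1,240 s.
11,025 × 1,240 s × 8 ch = 109,368,000 samples.

109,368,000 samples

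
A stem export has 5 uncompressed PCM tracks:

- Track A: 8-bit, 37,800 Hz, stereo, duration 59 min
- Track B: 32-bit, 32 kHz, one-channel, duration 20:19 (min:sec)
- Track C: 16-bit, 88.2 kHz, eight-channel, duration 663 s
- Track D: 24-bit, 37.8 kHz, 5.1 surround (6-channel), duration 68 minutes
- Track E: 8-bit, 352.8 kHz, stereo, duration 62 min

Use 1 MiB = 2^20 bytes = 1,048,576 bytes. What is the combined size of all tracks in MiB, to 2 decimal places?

6446.98 MiB

Track A: 59 min = 3,540 s; 37,800 × 3,540 × 1 × 2 = 267,624,000 bytes.
Track B: 20:19 (min:sec) = 1,219 s; 32,000 × 1,219 × 4 × 1 = 156,032,000 bytes.
Track C: 88,200 × 663 × 2 × 8 = 935,625,600 bytes.
Track D: 68 minutes = 4,080 s; 37,800 × 4,080 × 3 × 6 = 2,776,032,000 bytes.
Track E: 62 min = 3,720 s; 352,800 × 3,720 × 1 × 2 = 2,624,832,000 bytes.
Total = 6,760,145,600 bytes = 6446.98 MiB.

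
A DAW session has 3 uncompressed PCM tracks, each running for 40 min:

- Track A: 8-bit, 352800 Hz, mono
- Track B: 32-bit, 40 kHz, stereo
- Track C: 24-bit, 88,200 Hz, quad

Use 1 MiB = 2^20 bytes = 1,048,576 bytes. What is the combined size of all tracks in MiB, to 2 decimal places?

3962.40 MiB

40 min = 2,400 s.
Track A: 352,800 × 2,400 × 1 × 1 = 846,720,000 bytes.
Track B: 40,000 × 2,400 × 4 × 2 = 768,000,000 bytes.
Track C: 88,200 × 2,400 × 3 × 4 = 2,540,160,000 bytes.
Total = 4,154,880,000 bytes = 3962.40 MiB.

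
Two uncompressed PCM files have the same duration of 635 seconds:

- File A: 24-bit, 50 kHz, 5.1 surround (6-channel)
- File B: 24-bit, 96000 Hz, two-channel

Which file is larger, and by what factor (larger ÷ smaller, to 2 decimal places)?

File A: 50,000 × 3 × 6 = 900,000 bytes/s.
File B: 96,000 × 3 × 2 = 576,000 bytes/s.
File A is larger; ratio = 571,500,000 / 365,760,000 = 1.56.

File A, by a factor of 1.56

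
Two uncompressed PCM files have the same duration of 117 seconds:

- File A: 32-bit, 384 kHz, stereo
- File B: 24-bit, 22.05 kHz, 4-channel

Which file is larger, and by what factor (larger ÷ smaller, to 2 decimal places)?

File A, by a factor of 11.61

File A: 384,000 × 4 × 2 = 3,072,000 bytes/s.
File B: 22,050 × 3 × 4 = 264,600 bytes/s.
File A is larger; ratio = 359,424,000 / 30,958,200 = 11.61.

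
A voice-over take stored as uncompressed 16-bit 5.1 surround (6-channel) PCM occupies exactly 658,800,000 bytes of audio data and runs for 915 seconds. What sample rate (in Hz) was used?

Bytes = sample_rate × seconds × bytes_per_sample × channels.
sample_rate = 658,800,000 / (915 × 2 × 6) = 658,800,000 / 10,980 = 60,000 Hz.

60,000 Hz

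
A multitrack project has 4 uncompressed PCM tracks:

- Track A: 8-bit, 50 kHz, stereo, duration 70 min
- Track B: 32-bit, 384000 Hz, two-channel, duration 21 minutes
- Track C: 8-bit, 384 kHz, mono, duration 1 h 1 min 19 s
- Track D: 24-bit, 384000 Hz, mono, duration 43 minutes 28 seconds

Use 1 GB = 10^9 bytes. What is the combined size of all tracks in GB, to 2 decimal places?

Track A: 70 min = 4,200 s; 50,000 × 4,200 × 1 × 2 = 420,000,000 bytes.
Track B: 21 minutes = 1,260 s; 384,000 × 1,260 × 4 × 2 = 3,870,720,000 bytes.
Track C: 1 h 1 min 19 s = 3,679 s; 384,000 × 3,679 × 1 × 1 = 1,412,736,000 bytes.
Track D: 43 minutes 28 seconds = 2,608 s; 384,000 × 2,608 × 3 × 1 = 3,004,416,000 bytes.
Total = 8,707,872,000 bytes = 8.71 GB.

8.71 GB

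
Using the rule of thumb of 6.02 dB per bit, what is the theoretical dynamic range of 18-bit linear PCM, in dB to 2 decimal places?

108.36 dB

18 × 6.02 = 108.36 dB.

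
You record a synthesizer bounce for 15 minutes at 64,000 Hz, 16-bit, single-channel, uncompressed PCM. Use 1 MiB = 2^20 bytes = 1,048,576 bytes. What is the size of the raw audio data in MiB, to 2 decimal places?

109.86 MiB

Duration = 15 minutes = 900 s.
Bytes = 64,000 samples/s × 900 s × 2 bytes/sample × 1 ch = 115,200,000 bytes.
115,200,000 / 1,048,576 = 109.86 MiB.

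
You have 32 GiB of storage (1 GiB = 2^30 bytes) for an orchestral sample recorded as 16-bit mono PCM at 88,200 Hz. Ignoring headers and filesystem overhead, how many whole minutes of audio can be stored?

3,246 minutes

Uncompressed byte rate = 88,200 × 2 × 1 = 176,400 bytes/s.
Capacity = 32 × 1,073,741,824 = 34,359,738,368 bytes.
34,359,738,368 / 176,400 ≈ 194783.1 s → 3,246 minutes.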